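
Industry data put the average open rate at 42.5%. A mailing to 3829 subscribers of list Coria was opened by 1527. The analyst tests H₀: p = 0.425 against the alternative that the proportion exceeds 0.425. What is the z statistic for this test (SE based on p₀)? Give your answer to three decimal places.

z = -3.280

p̂ = 1527/3829 = 0.398799.
Standard error under H₀: √(0.425×0.575/3829) = 0.007989.
z = (0.398799 − 0.425)/0.007989 = -0.026201/0.007989 = -3.280.
p-value = P(Z > -3.280) ≈ 0.9995.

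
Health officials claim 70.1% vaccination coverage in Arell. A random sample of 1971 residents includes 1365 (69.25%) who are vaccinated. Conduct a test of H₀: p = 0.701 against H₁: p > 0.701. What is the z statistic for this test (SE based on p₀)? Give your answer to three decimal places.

z = -0.820

p̂ = 1365/1971 = 0.692542.
SE = √(p₀(1−p₀)/n) = √(0.2096/1971) = 0.010312.
z = (0.692542 − 0.701)/0.010312 = -0.008458/0.010312 = -0.820.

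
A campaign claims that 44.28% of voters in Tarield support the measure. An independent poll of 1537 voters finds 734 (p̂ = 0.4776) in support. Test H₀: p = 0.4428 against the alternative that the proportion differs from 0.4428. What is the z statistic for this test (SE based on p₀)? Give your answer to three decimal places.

p̂ = 734/1537 = 0.47755.
Standard error under H₀: √(0.4428×0.5572/1537) = 0.01267.
z = (0.47755 − 0.4428)/0.01267 = 0.03475/0.01267 = 2.743.

z = 2.743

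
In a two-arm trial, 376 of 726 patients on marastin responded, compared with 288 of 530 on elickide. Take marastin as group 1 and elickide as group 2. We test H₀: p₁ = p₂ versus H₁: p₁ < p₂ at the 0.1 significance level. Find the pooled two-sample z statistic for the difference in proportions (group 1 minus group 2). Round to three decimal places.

p̂₁ = 376/726 ≈ 0.51791, p̂₂ = 288/530 ≈ 0.54340.
Pooled p̂ = (376+288)/(726+530) = 664/1256 = 0.52866.
SE = √(0.249178 × 0.0032642) = 0.02852.
z = (0.51791 − 0.54340)/0.02852 = -0.02549/0.02852 = -0.894.
p-value = P(Z < -0.894) ≈ 0.1857, so at α = 0.1 we fail to reject H₀.

z = -0.894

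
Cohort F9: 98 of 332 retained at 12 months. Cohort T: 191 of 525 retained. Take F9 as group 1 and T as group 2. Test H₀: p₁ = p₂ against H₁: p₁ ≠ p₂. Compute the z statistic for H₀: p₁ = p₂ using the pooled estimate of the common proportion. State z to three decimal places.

p̂₁ = 98/332 = 0.29518, p̂₂ = 191/525 = 0.36381.
Pooled p̂ = (98+191)/(332+525) = 289/857 = 0.33722.
SE = √(0.223504 × 0.00491681) = 0.03315.
z = (0.29518 − 0.36381)/0.03315 = -0.06863/0.03315 = -2.070.

z = -2.070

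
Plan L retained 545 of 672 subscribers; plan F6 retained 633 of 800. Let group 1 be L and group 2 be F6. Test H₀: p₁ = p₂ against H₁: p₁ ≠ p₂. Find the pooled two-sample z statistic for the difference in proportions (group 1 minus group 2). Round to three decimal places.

p̂₁ = 545/672 = 0.81101, p̂₂ = 633/800 = 0.79125.
Pooled p̂ = (545+633)/(672+800) = 1178/1472 = 0.80027.
SE = √(0.159837 × 0.0027381) = 0.02092.
z = (0.81101 − 0.79125)/0.02092 = 0.01976/0.02092 = 0.945.
p-value = 2·P(Z > 0.945) ≈ 0.3448.

z = 0.945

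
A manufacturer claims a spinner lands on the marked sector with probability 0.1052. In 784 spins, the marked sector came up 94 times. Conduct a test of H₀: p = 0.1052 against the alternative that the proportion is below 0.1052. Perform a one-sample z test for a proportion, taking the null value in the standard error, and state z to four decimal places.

p̂ = 94/784 = 0.1198980.
Under H₀, SE = √(0.1052·0.8948/784) = √(0.000120068) = 0.0109575.
z = (0.1198980 − 0.1052)/0.0109575 = 0.0146980/0.0109575 = 1.3414.
p-value = P(Z < 1.341) ≈ 0.9101.

z = 1.3414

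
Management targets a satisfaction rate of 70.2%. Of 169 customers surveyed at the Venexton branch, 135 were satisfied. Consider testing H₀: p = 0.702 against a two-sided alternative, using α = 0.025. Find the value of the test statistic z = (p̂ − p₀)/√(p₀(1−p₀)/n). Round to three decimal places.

p̂ = 135/169 = 0.79882.
Under H₀, SE = √(0.702·0.298/169) = √(0.00123785) = 0.03518.
z = (0.79882 − 0.702)/0.03518 = 0.09682/0.03518 = 2.752.
Two-sided p-value ≈ 2·Φ(−2.752) = 0.0059, so at α = 0.025 we reject H₀.

z = 2.752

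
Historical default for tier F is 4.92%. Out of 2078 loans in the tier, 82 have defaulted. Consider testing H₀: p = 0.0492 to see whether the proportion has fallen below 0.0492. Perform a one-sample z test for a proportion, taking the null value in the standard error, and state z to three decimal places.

z = -2.053

p̂ = 82/2078 ≈ 0.0394610.
Under H₀, SE = √(0.0492·0.9508/2078) = √(2.25117e-05) = 0.0047447.
z = (0.0394610 − 0.0492)/0.0047447 = -0.0097390/0.0047447 = -2.053.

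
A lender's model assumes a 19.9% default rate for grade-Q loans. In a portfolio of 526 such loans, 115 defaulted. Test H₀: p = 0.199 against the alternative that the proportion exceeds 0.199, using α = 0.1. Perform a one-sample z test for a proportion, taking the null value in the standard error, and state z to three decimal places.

z = 1.128

p̂ = 115/526 = 0.21863.
Standard error under H₀: √(0.199×0.801/526) = 0.01741.
z = (0.21863 − 0.199)/0.01741 = 0.01963/0.01741 = 1.128.
p-value = P(Z > 1.128) ≈ 0.1297; since p > α = 0.1, fail to reject H₀.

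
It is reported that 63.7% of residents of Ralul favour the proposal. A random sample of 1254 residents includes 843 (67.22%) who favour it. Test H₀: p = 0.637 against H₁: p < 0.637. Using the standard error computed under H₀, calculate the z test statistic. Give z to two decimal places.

p̂ = 843/1254 = 0.67225.
Under H₀, SE = √(0.637·0.363/1254) = √(0.000184395) = 0.01358.
z = (0.67225 − 0.637)/0.01358 = 0.03525/0.01358 = 2.60.
p-value = P(Z < 2.596) ≈ 0.9953.

z = 2.60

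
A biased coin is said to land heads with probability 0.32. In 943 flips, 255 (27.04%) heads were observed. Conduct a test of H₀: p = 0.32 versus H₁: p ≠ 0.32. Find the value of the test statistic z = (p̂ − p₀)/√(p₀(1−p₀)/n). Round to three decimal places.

z = -3.264

p̂ = 255/943 = 0.270414.
Under H₀, SE = √(0.32·0.68/943) = √(0.000230753) = 0.015191.
z = (0.270414 − 0.32)/0.015191 = -0.049586/0.015191 = -3.264.
p-value = 2·P(Z > 3.264) ≈ 0.0011.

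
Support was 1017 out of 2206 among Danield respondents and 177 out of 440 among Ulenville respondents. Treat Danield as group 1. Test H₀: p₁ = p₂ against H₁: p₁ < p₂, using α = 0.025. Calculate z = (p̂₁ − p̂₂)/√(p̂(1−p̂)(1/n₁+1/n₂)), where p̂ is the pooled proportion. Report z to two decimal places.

p̂₁ = 1017/2206 ≈ 0.4610, p̂₂ = 177/440 ≈ 0.4023.
Pooled p̂ = (1017+177)/(2206+440) = 1194/2646 = 0.4512.
SE = √(0.247623 × 0.00272604) = 0.0260.
z = (0.4610 − 0.4023)/0.0260 = 0.0587/0.0260 = 2.26.
p-value = P(Z < 2.261) ≈ 0.9881, so at α = 0.025 we fail to reject H₀.

z = 2.26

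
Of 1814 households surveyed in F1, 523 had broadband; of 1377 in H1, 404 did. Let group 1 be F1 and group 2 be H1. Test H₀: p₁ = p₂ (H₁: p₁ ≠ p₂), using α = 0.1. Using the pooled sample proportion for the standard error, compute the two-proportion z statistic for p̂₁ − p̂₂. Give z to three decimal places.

p̂₁ = 523/1814 ≈ 0.28831, p̂₂ = 404/1377 ≈ 0.29339.
Pooled p̂ = (523+404)/(1814+1377) = 927/3191 = 0.29050.
SE = √(0.206112 × 0.00127748) = 0.01623.
z = (0.28831 − 0.29339)/0.01623 = -0.00508/0.01623 = -0.313.
p-value = 2·P(Z > 0.313) ≈ 0.7543. With α = 0.1, fail to reject H₀.

z = -0.313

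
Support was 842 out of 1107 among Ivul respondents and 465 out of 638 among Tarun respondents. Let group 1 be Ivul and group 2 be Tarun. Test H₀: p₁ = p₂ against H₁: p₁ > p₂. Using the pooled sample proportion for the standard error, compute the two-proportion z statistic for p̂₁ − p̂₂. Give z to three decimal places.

p̂₁ = 842/1107 ≈ 0.76061, p̂₂ = 465/638 ≈ 0.72884.
Pooled p̂ = (842+465)/(1107+638) = 1307/1745 = 0.74900.
SE = √(p̂(1−p̂)(1/n₁+1/n₂)) = √(0.74900·0.25100·0.00247074) = √(0.0004645) = 0.02155.
z = (0.76061 − 0.72884)/0.02155 = 0.03177/0.02155 = 1.474.
p-value = P(Z > 1.474) ≈ 0.0702.

z = 1.474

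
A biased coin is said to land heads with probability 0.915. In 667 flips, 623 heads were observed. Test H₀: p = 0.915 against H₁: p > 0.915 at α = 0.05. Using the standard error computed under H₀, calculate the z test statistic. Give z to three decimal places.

p̂ = 623/667 ≈ 0.934033.
Standard error under H₀: √(0.915×0.085/667) = 0.010798.
z = (0.934033 − 0.915)/0.010798 = 0.019033/0.010798 = 1.763.
p-value = P(Z > 1.763) ≈ 0.0390; since p < α = 0.05, reject H₀.

z = 1.763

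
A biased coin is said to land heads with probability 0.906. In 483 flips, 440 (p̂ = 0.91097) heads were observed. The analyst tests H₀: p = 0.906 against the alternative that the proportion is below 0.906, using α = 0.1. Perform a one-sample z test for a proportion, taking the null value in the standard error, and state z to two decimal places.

z = 0.37

p̂ = 440/483 ≈ 0.91097.
Under H₀, SE = √(0.906·0.094/483) = √(0.000176323) = 0.01328.
z = (0.91097 − 0.906)/0.01328 = 0.00497/0.01328 = 0.37.
p-value = P(Z < 0.375) ≈ 0.6460; since p > α = 0.1, fail to reject H₀.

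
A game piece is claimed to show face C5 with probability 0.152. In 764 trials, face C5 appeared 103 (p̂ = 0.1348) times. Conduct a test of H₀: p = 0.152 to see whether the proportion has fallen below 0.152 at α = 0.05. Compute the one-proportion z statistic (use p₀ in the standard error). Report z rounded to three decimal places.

z = -1.323

p̂ = 103/764 = 0.13482.
SE = √(p₀(1−p₀)/n) = √(0.1289/764) = 0.01299.
z = (0.13482 − 0.152)/0.01299 = -0.01718/0.01299 = -1.323.
p-value = P(Z < -1.323) ≈ 0.0929. With α = 0.05, fail to reject H₀.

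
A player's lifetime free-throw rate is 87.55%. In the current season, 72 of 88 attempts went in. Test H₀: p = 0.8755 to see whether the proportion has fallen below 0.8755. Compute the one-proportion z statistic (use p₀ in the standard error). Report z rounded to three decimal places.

z = -1.629

p̂ = 72/88 ≈ 0.81818.
Under H₀, SE = √(0.8755·0.1245/88) = √(0.00123863) = 0.03519.
z = (0.81818 − 0.8755)/0.03519 = -0.05732/0.03519 = -1.629.
p-value = P(Z < -1.629) ≈ 0.0517.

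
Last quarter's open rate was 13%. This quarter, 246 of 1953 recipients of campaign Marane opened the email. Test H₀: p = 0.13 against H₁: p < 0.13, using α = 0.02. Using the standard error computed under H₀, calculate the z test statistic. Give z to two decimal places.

p̂ = 246/1953 ≈ 0.1260.
SE = √(p₀(1−p₀)/n) = √(0.1131/1953) = 0.0076.
z = (0.1260 − 0.13)/0.0076 = -0.0040/0.0076 = -0.53.
p-value = P(Z < -0.531) ≈ 0.2978; since p > α = 0.02, fail to reject H₀.

z = -0.53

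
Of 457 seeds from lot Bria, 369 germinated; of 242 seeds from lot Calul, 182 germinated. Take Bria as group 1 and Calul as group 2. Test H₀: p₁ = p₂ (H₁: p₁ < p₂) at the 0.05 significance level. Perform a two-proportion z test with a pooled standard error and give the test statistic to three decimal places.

z = 1.705

p̂₁ = 369/457 = 0.80744, p̂₂ = 182/242 = 0.75207.
Pooled p̂ = (369+182)/(457+242) = 551/699 = 0.78827.
SE = √(p̂(1−p̂)(1/n₁+1/n₂)) = √(0.78827·0.21173·0.00632042) = √(0.00105488) = 0.03248.
z = (0.80744 − 0.75207)/0.03248 = 0.05537/0.03248 = 1.705.
p-value = P(Z < 1.705) ≈ 0.9559; since p > α = 0.05, fail to reject H₀.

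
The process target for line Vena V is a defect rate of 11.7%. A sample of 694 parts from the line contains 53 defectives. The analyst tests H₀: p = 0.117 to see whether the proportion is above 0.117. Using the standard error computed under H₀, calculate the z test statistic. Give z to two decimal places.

z = -3.33

p̂ = 53/694 ≈ 0.0764.
SE = √(p₀(1−p₀)/n) = √(0.10331/694) = 0.0122.
z = (0.0764 − 0.117)/0.0122 = -0.0406/0.0122 = -3.33.
p-value = P(Z > -3.330) ≈ 0.9996.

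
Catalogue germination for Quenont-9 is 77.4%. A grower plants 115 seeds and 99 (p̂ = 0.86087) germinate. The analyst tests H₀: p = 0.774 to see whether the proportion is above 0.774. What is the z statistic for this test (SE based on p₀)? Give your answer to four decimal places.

z = 2.2274

p̂ = 99/115 ≈ 0.860870.
SE = √(p₀(1−p₀)/n) = √(0.17492/115) = 0.039001.
z = (0.860870 − 0.774)/0.039001 = 0.086870/0.039001 = 2.2274.
p-value = P(Z > 2.227) ≈ 0.0130.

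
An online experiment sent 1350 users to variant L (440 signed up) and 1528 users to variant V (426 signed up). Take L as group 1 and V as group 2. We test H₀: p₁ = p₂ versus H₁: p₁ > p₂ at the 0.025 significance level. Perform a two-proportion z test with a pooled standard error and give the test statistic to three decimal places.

p̂₁ = 440/1350 ≈ 0.32593, p̂₂ = 426/1528 ≈ 0.27880.
Pooled p̂ = (440+426)/(1350+1528) = 866/2878 = 0.30090.
SE = √(p̂(1−p̂)(1/n₁+1/n₂)) = √(0.30090·0.69910·0.00139519) = √(0.000293493) = 0.01713.
z = (0.32593 − 0.27880)/0.01713 = 0.04713/0.01713 = 2.751.
p-value = P(Z > 2.751) ≈ 0.0030; since p < α = 0.025, reject H₀.

z = 2.751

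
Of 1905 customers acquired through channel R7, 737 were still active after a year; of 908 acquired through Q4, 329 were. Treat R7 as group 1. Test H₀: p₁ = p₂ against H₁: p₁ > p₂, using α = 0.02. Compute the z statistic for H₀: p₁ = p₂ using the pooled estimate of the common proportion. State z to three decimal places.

p̂₁ = 737/1905 ≈ 0.386877, p̂₂ = 329/908 ≈ 0.362335.
Pooled p̂ = (737+329)/(1905+908) = 1066/2813 = 0.378955.
SE = √(p̂(1−p̂)(1/n₁+1/n₂)) = √(0.378955·0.621045·0.00162626) = √(0.000382736) = 0.019564.
z = (0.386877 − 0.362335)/0.019564 = 0.024542/0.019564 = 1.254.
p-value = P(Z > 1.254) ≈ 0.1048. With α = 0.02, fail to reject H₀.

z = 1.254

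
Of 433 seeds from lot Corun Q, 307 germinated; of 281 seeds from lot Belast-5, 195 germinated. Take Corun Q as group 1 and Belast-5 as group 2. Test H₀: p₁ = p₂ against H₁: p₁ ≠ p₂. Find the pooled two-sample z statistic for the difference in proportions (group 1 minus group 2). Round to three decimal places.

p̂₁ = 307/433 = 0.70901, p̂₂ = 195/281 = 0.69395.
Pooled p̂ = (307+195)/(433+281) = 502/714 = 0.70308.
SE = √(p̂(1−p̂)(1/n₁+1/n₂)) = √(0.70308·0.29692·0.00586819) = √(0.00122503) = 0.03500.
z = (0.70901 − 0.69395)/0.03500 = 0.01506/0.03500 = 0.430.
p-value = 2·P(Z > 0.430) ≈ 0.6671.

z = 0.430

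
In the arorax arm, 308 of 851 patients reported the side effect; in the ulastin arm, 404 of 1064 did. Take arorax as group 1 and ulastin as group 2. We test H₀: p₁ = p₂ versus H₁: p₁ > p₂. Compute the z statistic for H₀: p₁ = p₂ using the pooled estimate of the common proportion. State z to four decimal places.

p̂₁ = 308/851 = 0.361927, p̂₂ = 404/1064 = 0.379699.
Pooled p̂ = (308+404)/(851+1064) = 712/1915 = 0.371802.
SE = √(p̂(1−p̂)(1/n₁+1/n₂)) = √(0.371802·0.628198·0.00211494) = √(0.000493976) = 0.022226.
z = (0.361927 − 0.379699)/0.022226 = -0.017772/0.022226 = -0.7996.
p-value = P(Z > -0.800) ≈ 0.7880.

z = -0.7996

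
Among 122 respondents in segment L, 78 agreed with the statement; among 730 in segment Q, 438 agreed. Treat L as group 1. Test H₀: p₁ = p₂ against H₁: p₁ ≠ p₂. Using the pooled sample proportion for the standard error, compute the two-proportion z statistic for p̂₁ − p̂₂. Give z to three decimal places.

z = 0.823

p̂₁ = 78/122 = 0.63934, p̂₂ = 438/730 = 0.60000.
Pooled p̂ = (78+438)/(122+730) = 516/852 = 0.60563.
SE = √(0.238841 × 0.00956658) = 0.04780.
z = (0.63934 − 0.60000)/0.04780 = 0.03934/0.04780 = 0.823.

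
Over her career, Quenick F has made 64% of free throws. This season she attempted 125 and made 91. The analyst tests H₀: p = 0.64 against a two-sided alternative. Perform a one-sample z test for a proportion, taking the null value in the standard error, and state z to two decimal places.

z = 2.05

p̂ = 91/125 ≈ 0.7280.
Under H₀, SE = √(0.64·0.36/125) = √(0.0018432) = 0.0429.
z = (0.7280 − 0.64)/0.0429 = 0.0880/0.0429 = 2.05.
p-value = 2·P(Z > 2.050) ≈ 0.0404.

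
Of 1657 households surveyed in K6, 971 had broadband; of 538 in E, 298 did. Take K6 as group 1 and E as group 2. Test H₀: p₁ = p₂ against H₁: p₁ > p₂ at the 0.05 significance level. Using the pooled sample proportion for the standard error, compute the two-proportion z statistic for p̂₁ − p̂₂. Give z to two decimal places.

p̂₁ = 971/1657 = 0.5860, p̂₂ = 298/538 = 0.5539.
Pooled p̂ = (971+298)/(1657+538) = 1269/2195 = 0.5781.
SE = √(p̂(1−p̂)(1/n₁+1/n₂)) = √(0.5781·0.4219·0.00246224) = √(0.000600528) = 0.0245.
z = (0.5860 − 0.5539)/0.0245 = 0.0321/0.0245 = 1.31.
p-value = P(Z > 1.310) ≈ 0.0951, so at α = 0.05 we fail to reject H₀.

z = 1.31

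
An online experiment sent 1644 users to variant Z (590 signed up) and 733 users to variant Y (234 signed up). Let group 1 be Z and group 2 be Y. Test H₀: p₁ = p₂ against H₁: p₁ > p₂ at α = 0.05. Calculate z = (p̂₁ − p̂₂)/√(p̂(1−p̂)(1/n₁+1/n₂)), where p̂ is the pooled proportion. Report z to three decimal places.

p̂₁ = 590/1644 = 0.358881, p̂₂ = 234/733 = 0.319236.
Pooled p̂ = (590+234)/(1644+733) = 824/2377 = 0.346655.
SE = √(p̂(1−p̂)(1/n₁+1/n₂)) = √(0.346655·0.653345·0.00197253) = √(0.000446749) = 0.021136.
z = (0.358881 − 0.319236)/0.021136 = 0.039645/0.021136 = 1.876.
p-value = P(Z > 1.876) ≈ 0.0304, so at α = 0.05 we reject H₀.

z = 1.876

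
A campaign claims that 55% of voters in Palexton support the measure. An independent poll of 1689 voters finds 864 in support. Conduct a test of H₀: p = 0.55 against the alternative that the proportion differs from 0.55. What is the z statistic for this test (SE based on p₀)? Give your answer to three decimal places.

z = -3.177

p̂ = 864/1689 ≈ 0.511545.
SE = √(p₀(1−p₀)/n) = √(0.2475/1689) = 0.012105.
z = (0.511545 − 0.55)/0.012105 = -0.038455/0.012105 = -3.177.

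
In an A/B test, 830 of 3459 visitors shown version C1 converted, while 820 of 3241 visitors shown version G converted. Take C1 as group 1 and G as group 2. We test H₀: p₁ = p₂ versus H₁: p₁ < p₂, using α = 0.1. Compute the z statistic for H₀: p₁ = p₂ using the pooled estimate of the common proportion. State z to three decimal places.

z = -1.239

p̂₁ = 830/3459 ≈ 0.239954, p̂₂ = 820/3241 ≈ 0.253008.
Pooled p̂ = (830+820)/(3459+3241) = 1650/6700 = 0.246269.
SE = √(p̂(1−p̂)(1/n₁+1/n₂)) = √(0.246269·0.753731·0.000597648) = √(0.000110936) = 0.010533.
z = (0.239954 − 0.253008)/0.010533 = -0.013054/0.010533 = -1.239.
p-value = P(Z < -1.239) ≈ 0.1076. With α = 0.1, fail to reject H₀.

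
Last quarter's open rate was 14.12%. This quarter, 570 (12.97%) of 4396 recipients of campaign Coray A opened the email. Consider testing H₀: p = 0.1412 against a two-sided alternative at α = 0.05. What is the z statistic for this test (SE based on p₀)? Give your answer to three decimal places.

p̂ = 570/4396 ≈ 0.129663.
SE = √(p₀(1−p₀)/n) = √(0.12126/4396) = 0.005252.
z = (0.129663 − 0.1412)/0.005252 = -0.011537/0.005252 = -2.197.
Two-sided p-value ≈ 2·Φ(−2.197) = 0.0281, so at α = 0.05 we reject H₀.

z = -2.197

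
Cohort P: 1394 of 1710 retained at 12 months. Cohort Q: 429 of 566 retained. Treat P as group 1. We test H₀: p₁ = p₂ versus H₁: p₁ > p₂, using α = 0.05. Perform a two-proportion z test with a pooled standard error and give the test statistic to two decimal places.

z = 2.96

p̂₁ = 1394/1710 ≈ 0.81520, p̂₂ = 429/566 ≈ 0.75795.
Pooled p̂ = (1394+429)/(1710+566) = 1823/2276 = 0.80097.
SE = √(p̂(1−p̂)(1/n₁+1/n₂)) = √(0.80097·0.19903·0.00235158) = √(0.000374887) = 0.01936.
z = (0.81520 − 0.75795)/0.01936 = 0.05725/0.01936 = 2.96.
p-value = P(Z > 2.957) ≈ 0.0016, so at α = 0.05 we reject H₀.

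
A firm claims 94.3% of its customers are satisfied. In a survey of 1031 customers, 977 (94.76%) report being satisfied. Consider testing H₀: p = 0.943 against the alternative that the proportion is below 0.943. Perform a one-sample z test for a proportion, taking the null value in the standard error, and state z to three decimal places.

z = 0.640

p̂ = 977/1031 = 0.94762.
SE = √(p₀(1−p₀)/n) = √(0.053751/1031) = 0.00722.
z = (0.94762 − 0.943)/0.00722 = 0.00462/0.00722 = 0.640.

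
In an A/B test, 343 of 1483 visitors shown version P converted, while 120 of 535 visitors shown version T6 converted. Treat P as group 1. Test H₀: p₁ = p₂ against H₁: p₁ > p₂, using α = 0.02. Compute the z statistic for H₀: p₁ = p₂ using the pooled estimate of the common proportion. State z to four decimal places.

p̂₁ = 343/1483 ≈ 0.231288, p̂₂ = 120/535 ≈ 0.224299.
Pooled p̂ = (343+120)/(1483+535) = 463/2018 = 0.229435.
SE = √(0.176795 × 0.00254347) = 0.021205.
z = (0.231288 − 0.224299)/0.021205 = 0.006989/0.021205 = 0.3296.
p-value = P(Z > 0.330) ≈ 0.3709, so at α = 0.02 we fail to reject H₀.

z = 0.3296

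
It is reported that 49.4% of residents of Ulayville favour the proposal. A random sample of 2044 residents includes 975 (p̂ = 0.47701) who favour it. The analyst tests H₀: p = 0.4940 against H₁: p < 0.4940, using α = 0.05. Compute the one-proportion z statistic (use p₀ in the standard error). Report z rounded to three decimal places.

p̂ = 975/2044 ≈ 0.477006.
Under H₀, SE = √(0.494·0.506/2044) = √(0.000122292) = 0.011059.
z = (0.477006 − 0.494)/0.011059 = -0.016994/0.011059 = -1.537.
p-value = P(Z < -1.537) ≈ 0.0622; since p > α = 0.05, fail to reject H₀.

z = -1.537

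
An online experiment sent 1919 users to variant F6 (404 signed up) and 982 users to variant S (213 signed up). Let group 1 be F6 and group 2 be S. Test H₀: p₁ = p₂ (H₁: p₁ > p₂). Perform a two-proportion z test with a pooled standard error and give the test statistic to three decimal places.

z = -0.397

p̂₁ = 404/1919 = 0.21053, p̂₂ = 213/982 = 0.21690.
Pooled p̂ = (404+213)/(1919+982) = 617/2901 = 0.21269.
SE = √(p̂(1−p̂)(1/n₁+1/n₂)) = √(0.21269·0.78731·0.00153943) = √(0.000257779) = 0.01606.
z = (0.21053 − 0.21690)/0.01606 = -0.00637/0.01606 = -0.397.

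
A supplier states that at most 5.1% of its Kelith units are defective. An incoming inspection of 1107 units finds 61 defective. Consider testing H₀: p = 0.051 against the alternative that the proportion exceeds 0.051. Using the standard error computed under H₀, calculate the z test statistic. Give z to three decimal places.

z = 0.621

p̂ = 61/1107 = 0.055104.
Standard error under H₀: √(0.051×0.949/1107) = 0.006612.
z = (0.055104 − 0.051)/0.006612 = 0.004104/0.006612 = 0.621.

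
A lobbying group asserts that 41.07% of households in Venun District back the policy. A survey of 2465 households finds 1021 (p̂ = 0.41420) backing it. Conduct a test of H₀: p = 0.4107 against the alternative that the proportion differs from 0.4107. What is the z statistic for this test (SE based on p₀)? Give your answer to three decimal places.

p̂ = 1021/2465 = 0.41420.
Standard error under H₀: √(0.4107×0.5893/2465) = 0.00991.
z = (0.41420 − 0.4107)/0.00991 = 0.00350/0.00991 = 0.353.

z = 0.353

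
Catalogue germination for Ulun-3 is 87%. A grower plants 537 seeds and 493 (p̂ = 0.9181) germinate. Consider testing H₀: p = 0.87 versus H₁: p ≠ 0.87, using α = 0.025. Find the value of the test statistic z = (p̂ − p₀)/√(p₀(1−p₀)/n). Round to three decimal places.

p̂ = 493/537 ≈ 0.91806.
Standard error under H₀: √(0.87×0.13/537) = 0.01451.
z = (0.91806 − 0.87)/0.01451 = 0.04806/0.01451 = 3.312.
Two-sided p-value ≈ 2·Φ(−3.312) = 0.0009, so at α = 0.025 we reject H₀.

z = 3.312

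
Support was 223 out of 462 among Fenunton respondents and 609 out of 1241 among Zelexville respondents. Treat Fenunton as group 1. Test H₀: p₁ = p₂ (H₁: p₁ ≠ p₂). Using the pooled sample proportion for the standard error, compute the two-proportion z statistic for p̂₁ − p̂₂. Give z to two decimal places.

z = -0.30

p̂₁ = 223/462 = 0.48268, p̂₂ = 609/1241 = 0.49073.
Pooled p̂ = (223+609)/(462+1241) = 832/1703 = 0.48855.
SE = √(0.249869 × 0.0029703) = 0.02724.
z = (0.48268 − 0.49073)/0.02724 = -0.00805/0.02724 = -0.30.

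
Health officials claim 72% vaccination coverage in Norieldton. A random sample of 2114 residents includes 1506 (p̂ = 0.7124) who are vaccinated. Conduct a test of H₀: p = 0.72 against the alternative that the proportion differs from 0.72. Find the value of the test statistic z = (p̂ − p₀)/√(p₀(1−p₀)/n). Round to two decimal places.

p̂ = 1506/2114 = 0.7124.
Standard error under H₀: √(0.72×0.28/2114) = 0.0098.
z = (0.7124 − 0.72)/0.0098 = -0.0076/0.0098 = -0.78.
p-value = 2·P(Z > 0.779) ≈ 0.4360.

z = -0.78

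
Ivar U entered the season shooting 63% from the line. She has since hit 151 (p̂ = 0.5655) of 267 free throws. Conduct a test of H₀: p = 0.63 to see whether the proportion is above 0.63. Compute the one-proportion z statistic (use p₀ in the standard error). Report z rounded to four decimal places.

p̂ = 151/267 ≈ 0.565543.
Standard error under H₀: √(0.63×0.37/267) = 0.029547.
z = (0.565543 − 0.63)/0.029547 = -0.064457/0.029547 = -2.1815.
p-value = P(Z > -2.181) ≈ 0.9854.

z = -2.1815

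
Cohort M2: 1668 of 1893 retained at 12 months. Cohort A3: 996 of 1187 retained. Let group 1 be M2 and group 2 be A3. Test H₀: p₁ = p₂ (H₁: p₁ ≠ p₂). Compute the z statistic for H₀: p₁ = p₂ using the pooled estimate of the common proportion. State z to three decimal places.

p̂₁ = 1668/1893 ≈ 0.881141, p̂₂ = 996/1187 ≈ 0.839090.
Pooled p̂ = (1668+996)/(1893+1187) = 2664/3080 = 0.864935.
SE = √(0.116822 × 0.00137072) = 0.012654.
z = (0.881141 − 0.839090)/0.012654 = 0.042051/0.012654 = 3.323.
p-value = 2·P(Z > 3.323) ≈ 0.0009.

z = 3.323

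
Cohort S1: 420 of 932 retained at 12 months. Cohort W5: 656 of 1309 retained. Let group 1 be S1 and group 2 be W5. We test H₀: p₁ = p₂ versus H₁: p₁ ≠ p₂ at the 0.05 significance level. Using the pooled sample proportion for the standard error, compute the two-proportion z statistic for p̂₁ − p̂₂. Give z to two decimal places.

p̂₁ = 420/932 ≈ 0.4506, p̂₂ = 656/1309 ≈ 0.5011.
Pooled p̂ = (420+656)/(932+1309) = 1076/2241 = 0.4801.
SE = √(0.249606 × 0.0018369) = 0.0214.
z = (0.4506 − 0.5011)/0.0214 = -0.0505/0.0214 = -2.36.
Two-sided p-value ≈ 2·Φ(−2.359) = 0.0183, so at α = 0.05 we reject H₀.

z = -2.36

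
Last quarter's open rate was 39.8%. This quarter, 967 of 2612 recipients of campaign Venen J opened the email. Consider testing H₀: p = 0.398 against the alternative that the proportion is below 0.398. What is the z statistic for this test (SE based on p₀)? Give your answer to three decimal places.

z = -2.901

p̂ = 967/2612 ≈ 0.37021.
Standard error under H₀: √(0.398×0.602/2612) = 0.00958.
z = (0.37021 − 0.398)/0.00958 = -0.02779/0.00958 = -2.901.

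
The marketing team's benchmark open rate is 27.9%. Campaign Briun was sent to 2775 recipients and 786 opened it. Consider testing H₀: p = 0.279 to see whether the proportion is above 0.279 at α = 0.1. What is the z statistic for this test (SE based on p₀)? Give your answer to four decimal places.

z = 0.4984

p̂ = 786/2775 ≈ 0.283243.
Under H₀, SE = √(0.279·0.721/2775) = √(7.24897e-05) = 0.008514.
z = (0.283243 − 0.279)/0.008514 = 0.004243/0.008514 = 0.4984.
p-value = P(Z > 0.498) ≈ 0.3091, so at α = 0.1 we fail to reject H₀.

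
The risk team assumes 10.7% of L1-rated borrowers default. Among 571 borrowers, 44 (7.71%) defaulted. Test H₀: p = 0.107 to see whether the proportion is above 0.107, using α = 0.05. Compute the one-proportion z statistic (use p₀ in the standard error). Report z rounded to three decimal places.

p̂ = 44/571 = 0.077058.
SE = √(p₀(1−p₀)/n) = √(0.095551/571) = 0.012936.
z = (0.077058 − 0.107)/0.012936 = -0.029942/0.012936 = -2.315.
p-value = P(Z > -2.315) ≈ 0.9897, so at α = 0.05 we fail to reject H₀.

z = -2.315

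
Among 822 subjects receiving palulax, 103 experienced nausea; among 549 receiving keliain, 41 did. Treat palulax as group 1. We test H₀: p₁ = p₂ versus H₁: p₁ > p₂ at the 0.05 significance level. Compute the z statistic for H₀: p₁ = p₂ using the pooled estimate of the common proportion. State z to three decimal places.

z = 2.996

p̂₁ = 103/822 = 0.125304, p̂₂ = 41/549 = 0.074681.
Pooled p̂ = (103+41)/(822+549) = 144/1371 = 0.105033.
SE = √(0.0940009 × 0.00303804) = 0.016899.
z = (0.125304 − 0.074681)/0.016899 = 0.050623/0.016899 = 2.996.
p-value = P(Z > 2.996) ≈ 0.0014. With α = 0.05, reject H₀.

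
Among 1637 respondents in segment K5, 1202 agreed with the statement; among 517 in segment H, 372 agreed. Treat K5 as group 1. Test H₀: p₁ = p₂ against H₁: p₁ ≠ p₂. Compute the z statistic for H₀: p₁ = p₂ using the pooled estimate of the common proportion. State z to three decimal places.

p̂₁ = 1202/1637 ≈ 0.73427, p̂₂ = 372/517 ≈ 0.71954.
Pooled p̂ = (1202+372)/(1637+517) = 1574/2154 = 0.73073.
SE = √(p̂(1−p̂)(1/n₁+1/n₂)) = √(0.73073·0.26927·0.00254511) = √(0.000500781) = 0.02238.
z = (0.73427 − 0.71954)/0.02238 = 0.01473/0.02238 = 0.658.
Two-sided p-value ≈ 2·Φ(−0.658) = 0.5103.

z = 0.658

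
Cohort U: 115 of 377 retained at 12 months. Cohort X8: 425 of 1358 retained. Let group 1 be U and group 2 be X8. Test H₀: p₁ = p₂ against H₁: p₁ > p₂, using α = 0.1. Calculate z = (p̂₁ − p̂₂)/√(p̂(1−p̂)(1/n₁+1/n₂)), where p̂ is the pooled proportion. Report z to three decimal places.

p̂₁ = 115/377 ≈ 0.30504, p̂₂ = 425/1358 ≈ 0.31296.
Pooled p̂ = (115+425)/(377+1358) = 540/1735 = 0.31124.
SE = √(p̂(1−p̂)(1/n₁+1/n₂)) = √(0.31124·0.68876·0.0033889) = √(0.000726476) = 0.02695.
z = (0.30504 − 0.31296)/0.02695 = -0.00792/0.02695 = -0.294.
p-value = P(Z > -0.294) ≈ 0.6156, so at α = 0.1 we fail to reject H₀.

z = -0.294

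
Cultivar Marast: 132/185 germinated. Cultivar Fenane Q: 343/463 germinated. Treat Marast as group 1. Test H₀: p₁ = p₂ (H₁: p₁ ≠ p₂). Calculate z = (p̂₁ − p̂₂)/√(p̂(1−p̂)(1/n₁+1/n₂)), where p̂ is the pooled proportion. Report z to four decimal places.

p̂₁ = 132/185 = 0.713514, p̂₂ = 343/463 = 0.740821.
Pooled p̂ = (132+343)/(185+463) = 475/648 = 0.733025.
SE = √(p̂(1−p̂)(1/n₁+1/n₂)) = √(0.733025·0.266975·0.00756523) = √(0.00148051) = 0.038477.
z = (0.713514 − 0.740821)/0.038477 = -0.027307/0.038477 = -0.7097.
Two-sided p-value ≈ 2·Φ(−0.710) = 0.4779.

z = -0.7097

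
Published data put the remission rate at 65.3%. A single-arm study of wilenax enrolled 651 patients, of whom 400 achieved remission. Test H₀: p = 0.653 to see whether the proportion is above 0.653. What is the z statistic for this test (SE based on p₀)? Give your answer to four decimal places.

p̂ = 400/651 ≈ 0.6144393.
Standard error under H₀: √(0.653×0.347/651) = 0.0186565.
z = (0.6144393 − 0.653)/0.0186565 = -0.0385607/0.0186565 = -2.0669.

z = -2.0669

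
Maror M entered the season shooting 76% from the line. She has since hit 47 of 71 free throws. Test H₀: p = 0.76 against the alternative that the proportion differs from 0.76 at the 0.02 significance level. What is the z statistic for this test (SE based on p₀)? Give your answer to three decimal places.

z = -1.934

p̂ = 47/71 = 0.66197.
Under H₀, SE = √(0.76·0.24/71) = √(0.00256901) = 0.05069.
z = (0.66197 − 0.76)/0.05069 = -0.09803/0.05069 = -1.934.
Two-sided p-value ≈ 2·Φ(−1.934) = 0.0531. With α = 0.02, fail to reject H₀.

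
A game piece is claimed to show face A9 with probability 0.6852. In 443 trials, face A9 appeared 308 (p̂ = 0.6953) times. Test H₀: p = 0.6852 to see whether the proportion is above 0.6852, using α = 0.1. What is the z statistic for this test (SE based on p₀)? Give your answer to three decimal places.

z = 0.456

p̂ = 308/443 ≈ 0.69526.
SE = √(p₀(1−p₀)/n) = √(0.2157/443) = 0.02207.
z = (0.69526 − 0.6852)/0.02207 = 0.01006/0.02207 = 0.456.
p-value = P(Z > 0.456) ≈ 0.3242. With α = 0.1, fail to reject H₀.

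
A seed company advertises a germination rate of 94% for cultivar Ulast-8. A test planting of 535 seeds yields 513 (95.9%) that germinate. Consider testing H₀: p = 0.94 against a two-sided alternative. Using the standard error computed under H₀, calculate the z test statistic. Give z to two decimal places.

p̂ = 513/535 = 0.95888.
SE = √(p₀(1−p₀)/n) = √(0.0564/535) = 0.01027.
z = (0.95888 − 0.94)/0.01027 = 0.01888/0.01027 = 1.84.
p-value = 2·P(Z > 1.839) ≈ 0.0660.

z = 1.84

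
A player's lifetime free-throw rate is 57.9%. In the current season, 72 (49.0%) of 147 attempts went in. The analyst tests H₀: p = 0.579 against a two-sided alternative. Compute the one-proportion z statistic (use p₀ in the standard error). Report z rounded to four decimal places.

z = -2.1906

p̂ = 72/147 = 0.489796.
SE = √(p₀(1−p₀)/n) = √(0.24376/147) = 0.040721.
z = (0.489796 − 0.579)/0.040721 = -0.089204/0.040721 = -2.1906.
p-value = 2·P(Z > 2.191) ≈ 0.0285.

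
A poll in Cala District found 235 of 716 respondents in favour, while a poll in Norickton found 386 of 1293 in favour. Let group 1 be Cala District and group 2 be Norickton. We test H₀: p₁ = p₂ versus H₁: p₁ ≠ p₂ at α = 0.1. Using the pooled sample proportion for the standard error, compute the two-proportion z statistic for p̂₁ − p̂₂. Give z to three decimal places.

z = 1.379

p̂₁ = 235/716 = 0.32821, p̂₂ = 386/1293 = 0.29853.
Pooled p̂ = (235+386)/(716+1293) = 621/2009 = 0.30911.
SE = √(0.213561 × 0.00217004) = 0.02153.
z = (0.32821 − 0.29853)/0.02153 = 0.02968/0.02153 = 1.379.
Two-sided p-value ≈ 2·Φ(−1.379) = 0.1680. With α = 0.1, fail to reject H₀.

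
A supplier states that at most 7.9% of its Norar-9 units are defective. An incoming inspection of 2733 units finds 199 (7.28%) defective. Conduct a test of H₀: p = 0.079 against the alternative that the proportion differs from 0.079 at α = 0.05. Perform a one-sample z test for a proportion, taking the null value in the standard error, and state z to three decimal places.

p̂ = 199/2733 = 0.072814.
SE = √(p₀(1−p₀)/n) = √(0.072759/2733) = 0.005160.
z = (0.072814 − 0.079)/0.005160 = -0.006186/0.005160 = -1.199.
Two-sided p-value ≈ 2·Φ(−1.199) = 0.2305. With α = 0.05, fail to reject H₀.

z = -1.199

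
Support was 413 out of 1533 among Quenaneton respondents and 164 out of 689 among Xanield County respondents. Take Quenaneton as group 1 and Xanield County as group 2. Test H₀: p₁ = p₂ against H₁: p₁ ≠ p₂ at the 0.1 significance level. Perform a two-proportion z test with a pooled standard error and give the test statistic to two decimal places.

z = 1.56

p̂₁ = 413/1533 ≈ 0.2694, p̂₂ = 164/689 ≈ 0.2380.
Pooled p̂ = (413+164)/(1533+689) = 577/2222 = 0.2597.
SE = √(p̂(1−p̂)(1/n₁+1/n₂)) = √(0.2597·0.7403·0.00210369) = √(0.000404423) = 0.0201.
z = (0.2694 − 0.2380)/0.0201 = 0.0314/0.0201 = 1.56.
Two-sided p-value ≈ 2·Φ(−1.560) = 0.1187, so at α = 0.1 we fail to reject H₀.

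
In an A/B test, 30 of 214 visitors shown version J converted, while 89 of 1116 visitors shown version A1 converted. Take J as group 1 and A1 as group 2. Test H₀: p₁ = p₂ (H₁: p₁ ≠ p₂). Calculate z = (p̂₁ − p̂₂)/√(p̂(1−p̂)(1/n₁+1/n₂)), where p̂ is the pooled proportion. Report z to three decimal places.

z = 2.837

p̂₁ = 30/214 = 0.140187, p̂₂ = 89/1116 = 0.079749.
Pooled p̂ = (30+89)/(214+1116) = 119/1330 = 0.089474.
SE = √(0.0814681 × 0.00556895) = 0.021300.
z = (0.140187 − 0.079749)/0.021300 = 0.060438/0.021300 = 2.837.
p-value = 2·P(Z > 2.837) ≈ 0.0045.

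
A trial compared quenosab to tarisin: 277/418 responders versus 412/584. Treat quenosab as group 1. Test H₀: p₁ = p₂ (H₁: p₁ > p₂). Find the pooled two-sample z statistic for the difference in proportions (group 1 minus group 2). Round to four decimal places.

p̂₁ = 277/418 = 0.662679, p̂₂ = 412/584 = 0.705479.
Pooled p̂ = (277+412)/(418+584) = 689/1002 = 0.687625.
SE = √(p̂(1−p̂)(1/n₁+1/n₂)) = √(0.687625·0.312375·0.00410467) = √(0.000881671) = 0.029693.
z = (0.662679 − 0.705479)/0.029693 = -0.042800/0.029693 = -1.4414.
p-value = P(Z > -1.441) ≈ 0.9253.

z = -1.4414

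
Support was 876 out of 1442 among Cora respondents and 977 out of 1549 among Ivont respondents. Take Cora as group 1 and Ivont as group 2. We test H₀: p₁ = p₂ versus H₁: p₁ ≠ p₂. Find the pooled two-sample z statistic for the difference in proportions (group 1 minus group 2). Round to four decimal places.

z = -1.3081

p̂₁ = 876/1442 ≈ 0.607490, p̂₂ = 977/1549 ≈ 0.630730.
Pooled p̂ = (876+977)/(1442+1549) = 1853/2991 = 0.619525.
SE = √(p̂(1−p̂)(1/n₁+1/n₂)) = √(0.619525·0.380475·0.00133906) = √(0.000315635) = 0.017766.
z = (0.607490 − 0.630730)/0.017766 = -0.023240/0.017766 = -1.3081.
Two-sided p-value ≈ 2·Φ(−1.308) = 0.1908.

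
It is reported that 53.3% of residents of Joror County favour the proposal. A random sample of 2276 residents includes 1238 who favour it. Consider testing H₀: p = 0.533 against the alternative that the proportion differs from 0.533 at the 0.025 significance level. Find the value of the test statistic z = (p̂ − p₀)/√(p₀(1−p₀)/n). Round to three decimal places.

z = 1.046

p̂ = 1238/2276 ≈ 0.54394.
SE = √(p₀(1−p₀)/n) = √(0.24891/2276) = 0.01046.
z = (0.54394 − 0.533)/0.01046 = 0.01094/0.01046 = 1.046.
p-value = 2·P(Z > 1.046) ≈ 0.2957. With α = 0.025, fail to reject H₀.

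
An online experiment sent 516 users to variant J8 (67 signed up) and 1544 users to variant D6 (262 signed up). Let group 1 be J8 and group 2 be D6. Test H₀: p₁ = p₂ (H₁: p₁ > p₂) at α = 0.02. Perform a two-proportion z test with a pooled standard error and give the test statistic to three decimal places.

p̂₁ = 67/516 ≈ 0.12984, p̂₂ = 262/1544 ≈ 0.16969.
Pooled p̂ = (67+262)/(516+1544) = 329/2060 = 0.15971.
SE = √(0.134202 × 0.00258565) = 0.01863.
z = (0.12984 − 0.16969)/0.01863 = -0.03985/0.01863 = -2.139.
p-value = P(Z > -2.139) ≈ 0.9838, so at α = 0.02 we fail to reject H₀.

z = -2.139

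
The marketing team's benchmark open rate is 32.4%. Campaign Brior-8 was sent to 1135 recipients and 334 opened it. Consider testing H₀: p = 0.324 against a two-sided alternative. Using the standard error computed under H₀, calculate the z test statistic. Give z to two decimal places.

z = -2.14

p̂ = 334/1135 ≈ 0.2943.
SE = √(p₀(1−p₀)/n) = √(0.21902/1135) = 0.0139.
z = (0.2943 − 0.324)/0.0139 = -0.0297/0.0139 = -2.14.
p-value = 2·P(Z > 2.140) ≈ 0.0324.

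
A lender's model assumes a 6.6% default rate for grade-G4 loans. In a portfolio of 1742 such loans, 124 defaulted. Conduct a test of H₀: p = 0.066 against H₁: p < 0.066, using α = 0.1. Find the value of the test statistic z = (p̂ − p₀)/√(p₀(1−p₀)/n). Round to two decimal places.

z = 0.87

p̂ = 124/1742 = 0.07118.
Standard error under H₀: √(0.066×0.934/1742) = 0.00595.
z = (0.07118 − 0.066)/0.00595 = 0.00518/0.00595 = 0.87.
p-value = P(Z < 0.871) ≈ 0.8082. With α = 0.1, fail to reject H₀.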